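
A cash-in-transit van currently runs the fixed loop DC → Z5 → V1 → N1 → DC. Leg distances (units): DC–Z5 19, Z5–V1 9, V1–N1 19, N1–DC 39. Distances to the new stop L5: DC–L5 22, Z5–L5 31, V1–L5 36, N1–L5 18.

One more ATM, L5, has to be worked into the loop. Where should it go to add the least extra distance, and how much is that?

Insertion cost between consecutive stops i–j is d(i,L5) + d(L5,j) − d(i,j):
  between DC and Z5: 22 + 31 − 19 = 34
  between Z5 and V1: 31 + 36 − 9 = 58
  between V1 and N1: 36 + 18 − 19 = 35
  between N1 and DC: 18 + 22 − 39 = 1
Cheapest insertion is between N1 and DC, adding 1.
New total = 86 + 1 = 87.

Adding 1 by placing L5 on the N1–DC leg.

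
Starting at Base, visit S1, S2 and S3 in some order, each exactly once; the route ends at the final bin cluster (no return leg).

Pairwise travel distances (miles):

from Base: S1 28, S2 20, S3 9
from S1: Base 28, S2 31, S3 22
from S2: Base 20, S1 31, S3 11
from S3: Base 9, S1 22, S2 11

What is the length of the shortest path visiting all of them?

There are 3! = 6 possible orderings.
Base → S1 → S2 → S3: 28+31+11 = 70
Base → S1 → S3 → S2: 28+22+11 = 61
Base → S2 → S1 → S3: 20+31+22 = 73
Base → S2 → S3 → S1: 20+11+22 = 53
Base → S3 → S1 → S2: 9+22+31 = 62
Base → S3 → S2 → S1: 9+11+31 = 51
The minimum is 51.
One shortest path: Base → S3 → S2 → S1.

51 miles — the minimum one-way total.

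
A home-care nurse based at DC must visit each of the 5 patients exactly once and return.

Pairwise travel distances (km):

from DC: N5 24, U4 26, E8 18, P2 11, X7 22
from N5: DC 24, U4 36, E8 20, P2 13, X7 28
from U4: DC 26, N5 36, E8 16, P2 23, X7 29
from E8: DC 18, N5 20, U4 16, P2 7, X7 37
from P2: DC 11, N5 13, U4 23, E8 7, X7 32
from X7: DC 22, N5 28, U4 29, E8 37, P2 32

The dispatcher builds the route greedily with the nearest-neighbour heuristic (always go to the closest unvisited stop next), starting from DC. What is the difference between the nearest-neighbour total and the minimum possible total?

Excess over optimum: 4 km.

From DC: P2=11, E8=18, X7=22, N5=24, U4=26 → choose P2 (11).
From P2: E8=7, N5=13, U4=23, X7=32 → choose E8 (7).
From E8: U4=16, N5=20, X7=37 → choose U4 (16).
From U4: X7=29, N5=36 → choose X7 (29).
From X7: N5=28 → choose N5 (28).
NN route DC → P2 → E8 → U4 → X7 → N5 → DC costs 115.
Optimal: DC → N5 → P2 → E8 → U4 → X7 → DC costs 111 (by enumerating all 60 distinct tours).
Excess = 115 − 111 = 4.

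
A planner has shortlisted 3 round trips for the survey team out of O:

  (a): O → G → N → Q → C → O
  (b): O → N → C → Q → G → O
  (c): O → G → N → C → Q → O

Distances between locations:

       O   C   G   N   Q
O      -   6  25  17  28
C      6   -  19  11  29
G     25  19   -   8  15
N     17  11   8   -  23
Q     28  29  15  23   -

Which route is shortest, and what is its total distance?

Shortest is (a), total 91.

(a): 25 + 8 + 23 + 29 + 6 = 91
(b): 17 + 11 + 29 + 15 + 25 = 97
(c): 25 + 8 + 11 + 29 + 28 = 101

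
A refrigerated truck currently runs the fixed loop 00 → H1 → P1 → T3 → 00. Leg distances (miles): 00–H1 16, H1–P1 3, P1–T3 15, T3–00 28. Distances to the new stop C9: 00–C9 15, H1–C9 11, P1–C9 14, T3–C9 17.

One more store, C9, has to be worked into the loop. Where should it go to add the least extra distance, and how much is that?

Minimum extra distance: 4 miles, inserting C9 between T3 and 00.

Insertion cost between consecutive stops i–j is d(i,C9) + d(C9,j) − d(i,j):
  between 00 and H1: 15 + 11 − 16 = 10
  between H1 and P1: 11 + 14 − 3 = 22
  between P1 and T3: 14 + 17 − 15 = 16
  between T3 and 00: 17 + 15 − 28 = 4
Cheapest insertion is between T3 and 00, adding 4.
New total = 62 + 4 = 66.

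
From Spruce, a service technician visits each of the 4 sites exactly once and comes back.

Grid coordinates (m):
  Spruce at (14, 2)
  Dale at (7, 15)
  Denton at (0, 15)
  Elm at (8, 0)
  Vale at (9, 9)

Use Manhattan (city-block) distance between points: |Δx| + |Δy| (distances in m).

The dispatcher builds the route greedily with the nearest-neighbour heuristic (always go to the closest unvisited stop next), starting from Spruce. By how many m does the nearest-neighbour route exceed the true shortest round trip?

Spruce: Elm=8, Vale=12, Dale=20, Denton=27 ⇒ Elm
Elm: Vale=10, Dale=16, Denton=23 ⇒ Vale
Vale: Dale=8, Denton=15 ⇒ Dale
Dale: Denton=7 ⇒ Denton
NN route Spruce → Elm → Vale → Dale → Denton → Spruce costs 60.
Optimal: Spruce → Elm → Dale → Denton → Vale → Spruce costs 58 (by enumerating all 12 distinct tours).
Excess = 60 − 58 = 2.

The nearest-neighbour route is 2 m longer than optimal.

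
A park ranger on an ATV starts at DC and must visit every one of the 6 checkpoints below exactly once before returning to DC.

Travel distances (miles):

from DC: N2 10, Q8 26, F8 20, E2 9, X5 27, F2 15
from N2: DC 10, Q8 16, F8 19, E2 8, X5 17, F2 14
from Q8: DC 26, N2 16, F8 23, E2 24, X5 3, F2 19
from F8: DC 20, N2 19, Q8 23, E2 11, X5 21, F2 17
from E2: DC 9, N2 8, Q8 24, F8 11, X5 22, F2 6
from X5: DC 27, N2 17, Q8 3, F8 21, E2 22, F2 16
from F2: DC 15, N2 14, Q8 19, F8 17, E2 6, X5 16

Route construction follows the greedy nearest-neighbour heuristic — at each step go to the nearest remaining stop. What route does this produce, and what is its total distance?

Total distance 89 miles via the nearest-neighbour route DC → E2 → F2 → N2 → Q8 → X5 → F8 → DC.

At DC the remaining stops are E2 9, N2 10, F2 15, F8 20, Q8 26, X5 27; go to E2.
At E2 the remaining stops are F2 6, N2 8, F8 11, X5 22, Q8 24; go to F2.
At F2 the remaining stops are N2 14, X5 16, F8 17, Q8 19; go to N2.
At N2 the remaining stops are Q8 16, X5 17, F8 19; go to Q8.
At Q8 the remaining stops are X5 3, F8 23; go to X5.
At X5 the remaining stops are F8 21; go to F8.
Return F8→DC: 20.
Total = 9 + 6 + 14 + 16 + 3 + 21 + 20 = 89.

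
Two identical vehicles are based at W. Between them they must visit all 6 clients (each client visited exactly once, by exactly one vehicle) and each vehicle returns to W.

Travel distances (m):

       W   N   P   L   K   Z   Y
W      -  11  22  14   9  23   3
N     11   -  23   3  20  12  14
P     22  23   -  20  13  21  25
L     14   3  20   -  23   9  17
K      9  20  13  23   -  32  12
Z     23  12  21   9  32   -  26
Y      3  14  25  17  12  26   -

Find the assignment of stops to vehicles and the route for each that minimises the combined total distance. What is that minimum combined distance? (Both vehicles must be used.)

Minimum combined distance: 72 m.

There are 2^5 − 1 = 31 ways to divide the 6 stops into two non-empty groups. For each, the best each vehicle can do is its own shortest tour through its group:
  {N} + {P, L, K, Z, Y}: 22 + 72 = 94
  {P} + {N, L, K, Z, Y}: 44 + 70 = 114
  {N, P} + {L, K, Z, Y}: 56 + 70 = 126
  {L} + {N, P, K, Z, Y}: 28 + 72 = 100
  {N, L} + {P, K, Z, Y}: 28 + 72 = 100
  {P, L} + {N, K, Z, Y}: 56 + 70 = 126
  … (31 splits in total)
  {N, P, L, K, Z} + {Y}: 66 + 6 = 72  ← best
Best: vehicle 1 W → N → L → Z → P → K → W = 66; vehicle 2 W → Y → W = 6; combined 72.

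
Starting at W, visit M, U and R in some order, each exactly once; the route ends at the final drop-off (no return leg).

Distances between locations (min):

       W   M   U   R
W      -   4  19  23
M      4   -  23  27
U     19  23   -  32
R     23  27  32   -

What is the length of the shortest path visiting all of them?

Shortest open route: 59 min.

There are 3! = 6 possible orderings.
W → M → U → R: 4+23+32 = 59
W → M → R → U: 4+27+32 = 63
W → U → M → R: 19+23+27 = 69
W → U → R → M: 19+32+27 = 78
W → R → M → U: 23+27+23 = 73
W → R → U → M: 23+32+23 = 78
The minimum is 59.
One shortest path: W → M → U → R.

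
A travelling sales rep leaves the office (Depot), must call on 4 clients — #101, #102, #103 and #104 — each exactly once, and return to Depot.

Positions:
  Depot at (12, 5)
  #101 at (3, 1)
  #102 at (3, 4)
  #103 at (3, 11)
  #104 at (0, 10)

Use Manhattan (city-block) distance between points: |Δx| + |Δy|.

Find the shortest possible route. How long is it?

Minimum total distance: 44.

With 4 stops there are 4!/2 = 12 distinct round trips (a route and its reverse cost the same).
Depot - #101 - #102 - #103 - #104 - Depot: 13+3+7+4+17 = 44
Depot - #101 - #102 - #104 - #103 - Depot: 13+3+9+4+15 = 44
Depot - #101 - #103 - #102 - #104 - Depot: 13+10+7+9+17 = 56
Depot - #101 - #103 - #104 - #102 - Depot: 13+10+4+9+10 = 46
Depot - #101 - #104 - #102 - #103 - Depot: 13+12+9+7+15 = 56
Depot - #101 - #104 - #103 - #102 - Depot: 13+12+4+7+10 = 46
Depot - #102 - #101 - #103 - #104 - Depot: 10+3+10+4+17 = 44
Depot - #102 - #101 - #104 - #103 - Depot: 10+3+12+4+15 = 44
Depot - #102 - #103 - #101 - #104 - Depot: 10+7+10+12+17 = 56
Depot - #102 - #104 - #101 - #103 - Depot: 10+9+12+10+15 = 56
Depot - #103 - #101 - #102 - #104 - Depot: 15+10+3+9+17 = 54
Depot - #103 - #102 - #101 - #104 - Depot: 15+7+3+12+17 = 54
The minimum is 44.
One optimal route: Depot → #101 → #102 → #103 → #104 → Depot (or its reverse).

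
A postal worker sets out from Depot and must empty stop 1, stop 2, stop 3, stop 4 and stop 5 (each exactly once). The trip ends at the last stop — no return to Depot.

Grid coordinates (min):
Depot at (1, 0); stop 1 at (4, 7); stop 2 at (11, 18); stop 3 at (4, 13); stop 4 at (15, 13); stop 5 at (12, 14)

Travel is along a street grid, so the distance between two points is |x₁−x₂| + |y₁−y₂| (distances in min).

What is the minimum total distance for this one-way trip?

There are 5! = 120 possible orderings.
Depot→stop 1→stop 2→stop 3→stop 4→stop 5: 10+18+12+11+4 = 55
Depot→stop 1→stop 2→stop 3→stop 5→stop 4: 10+18+12+9+4 = 53
Depot→stop 1→stop 2→stop 4→stop 3→stop 5: 10+18+9+11+9 = 57
Depot→stop 1→stop 2→stop 4→stop 5→stop 3: 10+18+9+4+9 = 50
Depot→stop 1→stop 2→stop 5→stop 3→stop 4: 10+18+5+9+11 = 53
Depot→stop 1→stop 2→stop 5→stop 4→stop 3: 10+18+5+4+11 = 48
Depot→stop 1→stop 3→stop 2→stop 4→stop 5: 10+6+12+9+4 = 41
Depot→stop 1→stop 3→stop 2→stop 5→stop 4: 10+6+12+5+4 = 37
Depot→stop 1→stop 3→stop 4→stop 2→stop 5: 10+6+11+9+5 = 41
Depot→stop 1→stop 3→stop 4→stop 5→stop 2: 10+6+11+4+5 = 36
Depot→stop 1→stop 3→stop 5→stop 2→stop 4: 10+6+9+5+9 = 39
Depot→stop 1→stop 3→stop 5→stop 4→stop 2: 10+6+9+4+9 = 38
Depot→stop 1→stop 4→stop 2→stop 3→stop 5: 10+17+9+12+9 = 57
Depot→stop 1→stop 4→stop 2→stop 5→stop 3: 10+17+9+5+9 = 50
… (106 more)
The minimum is 36.
One shortest path: Depot → stop 1 → stop 3 → stop 4 → stop 5 → stop 2.

Minimum one-way distance = 36 min.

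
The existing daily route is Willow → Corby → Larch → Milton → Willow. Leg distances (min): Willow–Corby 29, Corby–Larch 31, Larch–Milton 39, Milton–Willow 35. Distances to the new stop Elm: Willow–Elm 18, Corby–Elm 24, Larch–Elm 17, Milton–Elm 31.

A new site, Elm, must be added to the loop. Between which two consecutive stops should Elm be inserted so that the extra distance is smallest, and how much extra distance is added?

Insertion cost between consecutive stops i–j is d(i,Elm) + d(Elm,j) − d(i,j):
  between Willow and Corby: 18 + 24 − 29 = 13
  between Corby and Larch: 24 + 17 − 31 = 10
  between Larch and Milton: 17 + 31 − 39 = 9
  between Milton and Willow: 31 + 18 − 35 = 14
Cheapest insertion is between Larch and Milton, adding 9.
New total = 134 + 9 = 143.

Minimum extra distance: 9 min, inserting Elm between Larch and Milton.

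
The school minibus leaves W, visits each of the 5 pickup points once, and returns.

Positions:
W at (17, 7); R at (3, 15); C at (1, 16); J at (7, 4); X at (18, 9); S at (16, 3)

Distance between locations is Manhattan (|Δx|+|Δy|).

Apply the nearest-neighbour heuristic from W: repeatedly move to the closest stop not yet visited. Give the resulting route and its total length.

From W: distances to unvisited — X=3, S=5, J=13, R=22, C=25. Nearest is X (3).
From X: distances to unvisited — S=8, J=16, R=21, C=24. Nearest is S (8).
From S: distances to unvisited — J=10, R=25, C=28. Nearest is J (10).
From J: distances to unvisited — R=15, C=18. Nearest is R (15).
From R: distances to unvisited — C=3. Nearest is C (3).
Return C→W: 25.
Total = 3 + 8 + 10 + 15 + 3 + 25 = 64.

Total distance 64 via the nearest-neighbour route W → X → S → J → R → C → W.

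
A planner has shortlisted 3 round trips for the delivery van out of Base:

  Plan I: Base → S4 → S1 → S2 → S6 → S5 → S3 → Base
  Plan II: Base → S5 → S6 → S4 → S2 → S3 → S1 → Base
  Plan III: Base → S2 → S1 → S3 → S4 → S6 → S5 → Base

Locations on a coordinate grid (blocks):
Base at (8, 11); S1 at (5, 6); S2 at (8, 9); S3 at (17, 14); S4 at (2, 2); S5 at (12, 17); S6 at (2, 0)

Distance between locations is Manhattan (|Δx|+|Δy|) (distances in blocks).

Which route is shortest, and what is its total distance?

Plan I: 15 + 7 + 6 + 15 + 27 + 8 + 12 = 90
Plan II: 10 + 27 + 2 + 13 + 14 + 20 + 8 = 94
Plan III: 2 + 6 + 20 + 27 + 2 + 27 + 10 = 94

Shortest is Plan I, total 90 blocks.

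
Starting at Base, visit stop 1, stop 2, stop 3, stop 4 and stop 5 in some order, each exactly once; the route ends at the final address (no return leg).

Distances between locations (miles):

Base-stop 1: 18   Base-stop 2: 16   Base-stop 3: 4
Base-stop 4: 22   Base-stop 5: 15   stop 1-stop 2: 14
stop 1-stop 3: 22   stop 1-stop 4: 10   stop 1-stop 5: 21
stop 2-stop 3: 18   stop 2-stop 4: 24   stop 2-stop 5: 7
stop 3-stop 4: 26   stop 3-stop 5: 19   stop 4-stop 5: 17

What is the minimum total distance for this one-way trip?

Minimum one-way distance = 54 miles.

There are 5! = 120 possible orderings.
Base - stop 1 - stop 2 - stop 3 - stop 4 - stop 5: 18+14+18+26+17 = 93
Base - stop 1 - stop 2 - stop 3 - stop 5 - stop 4: 18+14+18+19+17 = 86
Base - stop 1 - stop 2 - stop 4 - stop 3 - stop 5: 18+14+24+26+19 = 101
Base - stop 1 - stop 2 - stop 4 - stop 5 - stop 3: 18+14+24+17+19 = 92
Base - stop 1 - stop 2 - stop 5 - stop 3 - stop 4: 18+14+7+19+26 = 84
Base - stop 1 - stop 2 - stop 5 - stop 4 - stop 3: 18+14+7+17+26 = 82
Base - stop 1 - stop 3 - stop 2 - stop 4 - stop 5: 18+22+18+24+17 = 99
Base - stop 1 - stop 3 - stop 2 - stop 5 - stop 4: 18+22+18+7+17 = 82
Base - stop 1 - stop 3 - stop 4 - stop 2 - stop 5: 18+22+26+24+7 = 97
Base - stop 1 - stop 3 - stop 4 - stop 5 - stop 2: 18+22+26+17+7 = 90
Base - stop 1 - stop 3 - stop 5 - stop 2 - stop 4: 18+22+19+7+24 = 90
Base - stop 1 - stop 3 - stop 5 - stop 4 - stop 2: 18+22+19+17+24 = 100
Base - stop 1 - stop 4 - stop 2 - stop 3 - stop 5: 18+10+24+18+19 = 89
Base - stop 1 - stop 4 - stop 2 - stop 5 - stop 3: 18+10+24+7+19 = 78
… (106 more)
Base - stop 3 - stop 5 - stop 2 - stop 1 - stop 4: 4+19+7+14+10 = 54  ← best
The minimum is 54.
One shortest path: Base → stop 3 → stop 5 → stop 2 → stop 1 → stop 4.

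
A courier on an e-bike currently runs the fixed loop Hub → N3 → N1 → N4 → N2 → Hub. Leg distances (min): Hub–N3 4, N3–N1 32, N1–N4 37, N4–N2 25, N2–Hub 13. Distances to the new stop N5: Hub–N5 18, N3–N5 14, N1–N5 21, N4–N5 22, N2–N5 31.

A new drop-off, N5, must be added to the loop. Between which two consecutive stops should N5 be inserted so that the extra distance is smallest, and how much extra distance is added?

Adding 3 min by placing N5 on the N3–N1 leg.

Insertion cost between consecutive stops i–j is d(i,N5) + d(N5,j) − d(i,j):
  between Hub and N3: 18 + 14 − 4 = 28
  between N3 and N1: 14 + 21 − 32 = 3
  between N1 and N4: 21 + 22 − 37 = 6
  between N4 and N2: 22 + 31 − 25 = 28
  between N2 and Hub: 31 + 18 − 13 = 36
Cheapest insertion is between N3 and N1, adding 3.
New total = 111 + 3 = 114.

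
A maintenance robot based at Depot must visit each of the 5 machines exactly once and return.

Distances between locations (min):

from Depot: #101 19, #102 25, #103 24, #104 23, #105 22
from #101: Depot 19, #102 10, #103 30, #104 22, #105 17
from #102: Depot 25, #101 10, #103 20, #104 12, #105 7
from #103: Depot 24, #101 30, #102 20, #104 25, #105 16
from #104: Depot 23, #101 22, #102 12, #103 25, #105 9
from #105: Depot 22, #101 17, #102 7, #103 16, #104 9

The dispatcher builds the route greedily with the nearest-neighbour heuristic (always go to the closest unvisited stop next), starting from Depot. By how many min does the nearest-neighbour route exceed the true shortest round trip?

4 min longer than the optimal tour.

From Depot: #101=19, #105=22, #104=23, #103=24, #102=25 → choose #101 (19).
From #101: #102=10, #105=17, #104=22, #103=30 → choose #102 (10).
From #102: #105=7, #104=12, #103=20 → choose #105 (7).
From #105: #104=9, #103=16 → choose #104 (9).
From #104: #103=25 → choose #103 (25).
NN route Depot → #101 → #102 → #105 → #104 → #103 → Depot costs 94.
Optimal: Depot → #101 → #102 → #104 → #105 → #103 → Depot costs 90 (by enumerating all 60 distinct tours).
Excess = 94 − 90 = 4.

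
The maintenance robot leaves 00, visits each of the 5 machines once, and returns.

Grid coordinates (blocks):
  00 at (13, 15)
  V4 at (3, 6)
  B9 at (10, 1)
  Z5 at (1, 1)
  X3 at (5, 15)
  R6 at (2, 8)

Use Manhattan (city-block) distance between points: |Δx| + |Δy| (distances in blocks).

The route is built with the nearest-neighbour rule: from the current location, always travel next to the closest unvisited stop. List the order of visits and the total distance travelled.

00 → [X3:8 / B9:17 / R6:18 / V4:19 / Z5:26] → X3 (8)
X3 → [R6:10 / V4:11 / Z5:18 / B9:19] → R6 (10)
R6 → [V4:3 / Z5:8 / B9:15] → V4 (3)
V4 → [Z5:7 / B9:12] → Z5 (7)
Z5 → [B9:9] → B9 (9)
Return B9→00: 17.
Total = 8 + 10 + 3 + 7 + 9 + 17 = 54.

54 blocks along 00 → X3 → R6 → V4 → Z5 → B9 → 00.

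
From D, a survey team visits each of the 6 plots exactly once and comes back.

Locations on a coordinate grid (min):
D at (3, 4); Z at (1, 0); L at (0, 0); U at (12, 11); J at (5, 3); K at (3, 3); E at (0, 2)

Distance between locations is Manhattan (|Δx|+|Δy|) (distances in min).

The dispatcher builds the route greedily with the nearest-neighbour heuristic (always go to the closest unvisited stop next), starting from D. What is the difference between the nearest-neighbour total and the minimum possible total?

Excess over optimum: 4 min.

From D: K=1, J=3, E=5, Z=6, L=7, U=16 → choose K (1).
From K: J=2, E=4, Z=5, L=6, U=17 → choose J (2).
From J: E=6, Z=7, L=8, U=15 → choose E (6).
From E: L=2, Z=3, U=21 → choose L (2).
From L: Z=1, U=23 → choose Z (1).
From Z: U=22 → choose U (22).
NN route D → K → J → E → L → Z → U → D costs 50.
Optimal: D → Z → L → E → K → J → U → D costs 46 (by enumerating all 360 distinct tours).
Excess = 50 − 46 = 4.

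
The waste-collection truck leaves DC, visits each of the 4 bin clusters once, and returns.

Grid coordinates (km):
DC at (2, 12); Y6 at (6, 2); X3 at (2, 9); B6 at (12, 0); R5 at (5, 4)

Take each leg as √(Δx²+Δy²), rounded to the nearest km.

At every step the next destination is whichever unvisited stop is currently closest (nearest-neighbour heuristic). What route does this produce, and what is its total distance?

Nearest-neighbour total = 33 km; route DC → X3 → R5 → Y6 → B6 → DC.

From DC: distances to unvisited — X3=3, R5=9, Y6=11, B6=16. Nearest is X3 (3).
From X3: distances to unvisited — R5=6, Y6=8, B6=13. Nearest is R5 (6).
From R5: distances to unvisited — Y6=2, B6=8. Nearest is Y6 (2).
From Y6: distances to unvisited — B6=6. Nearest is B6 (6).
Return B6→DC: 16.
Total = 3 + 6 + 2 + 6 + 16 = 33.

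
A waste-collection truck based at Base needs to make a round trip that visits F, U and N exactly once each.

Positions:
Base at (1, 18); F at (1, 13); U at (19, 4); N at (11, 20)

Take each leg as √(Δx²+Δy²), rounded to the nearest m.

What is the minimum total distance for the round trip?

Shortest round trip = 53 m.

Base - F - U - N - Base: 5+20+18+10 = 53
Base - F - N - U - Base: 5+12+18+23 = 58
Base - U - F - N - Base: 23+20+12+10 = 65
The minimum is 53.
One optimal route: Base → F → U → N → Base (or its reverse).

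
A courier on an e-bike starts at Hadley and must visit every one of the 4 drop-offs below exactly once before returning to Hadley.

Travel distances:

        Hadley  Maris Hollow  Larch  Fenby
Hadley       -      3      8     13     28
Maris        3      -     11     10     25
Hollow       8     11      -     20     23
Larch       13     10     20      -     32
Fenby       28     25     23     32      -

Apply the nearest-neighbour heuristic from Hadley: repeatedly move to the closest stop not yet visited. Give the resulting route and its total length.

At Hadley the remaining stops are Maris 3, Hollow 8, Larch 13, Fenby 28; go to Maris.
At Maris the remaining stops are Larch 10, Hollow 11, Fenby 25; go to Larch.
At Larch the remaining stops are Hollow 20, Fenby 32; go to Hollow.
At Hollow the remaining stops are Fenby 23; go to Fenby.
Return Fenby→Hadley: 28.
Total = 3 + 10 + 20 + 23 + 28 = 84.

84 along Hadley → Maris → Larch → Hollow → Fenby → Hadley.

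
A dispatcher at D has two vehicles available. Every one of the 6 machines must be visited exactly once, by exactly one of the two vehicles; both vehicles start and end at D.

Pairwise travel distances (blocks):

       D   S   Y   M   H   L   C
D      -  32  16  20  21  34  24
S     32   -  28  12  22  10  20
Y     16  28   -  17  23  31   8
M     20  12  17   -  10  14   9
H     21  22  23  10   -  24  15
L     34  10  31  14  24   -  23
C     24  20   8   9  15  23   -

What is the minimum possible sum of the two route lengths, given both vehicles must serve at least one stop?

130 blocks — the smallest possible combined total.

There are 2^5 − 1 = 31 ways to divide the 6 stops into two non-empty groups. For each, the best each vehicle can do is its own shortest tour through its group:
  {S} + {Y, M, H, L, C}: 64 + 92 = 156
  {Y} + {S, M, H, L, C}: 32 + 99 = 131
  {S, Y} + {M, H, L, C}: 76 + 92 = 168
  {M} + {S, Y, H, L, C}: 40 + 99 = 139
  {S, M} + {Y, H, L, C}: 64 + 92 = 156
  {Y, M} + {S, H, L, C}: 53 + 99 = 152
  … (31 splits in total)
  {H} + {S, Y, M, L, C}: 42 + 88 = 130  ← best
Best: vehicle 1 D → H → D = 42; vehicle 2 D → Y → C → S → L → M → D = 88; combined 130.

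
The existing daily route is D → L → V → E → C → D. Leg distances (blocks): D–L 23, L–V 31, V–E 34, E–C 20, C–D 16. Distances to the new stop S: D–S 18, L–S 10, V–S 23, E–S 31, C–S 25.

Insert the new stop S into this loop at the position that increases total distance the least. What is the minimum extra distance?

Insertion cost between consecutive stops i–j is d(i,S) + d(S,j) − d(i,j):
  between D and L: 18 + 10 − 23 = 5
  between L and V: 10 + 23 − 31 = 2
  between V and E: 23 + 31 − 34 = 20
  between E and C: 31 + 25 − 20 = 36
  between C and D: 25 + 18 − 16 = 27
Cheapest insertion is between L and V, adding 2.
New total = 124 + 2 = 126.

Adding 2 blocks by placing S on the L–V leg.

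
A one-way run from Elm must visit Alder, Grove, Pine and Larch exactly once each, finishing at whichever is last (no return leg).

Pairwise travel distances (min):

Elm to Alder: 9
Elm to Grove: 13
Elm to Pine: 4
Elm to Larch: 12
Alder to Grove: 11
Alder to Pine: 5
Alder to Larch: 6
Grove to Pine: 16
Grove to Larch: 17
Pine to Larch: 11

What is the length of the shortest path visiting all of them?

Minimum one-way distance = 32 min.

There are 4! = 24 possible orderings.
Elm→Alder→Grove→Pine→Larch: 9+11+16+11 = 47
Elm→Alder→Grove→Larch→Pine: 9+11+17+11 = 48
Elm→Alder→Pine→Grove→Larch: 9+5+16+17 = 47
Elm→Alder→Pine→Larch→Grove: 9+5+11+17 = 42
Elm→Alder→Larch→Grove→Pine: 9+6+17+16 = 48
Elm→Alder→Larch→Pine→Grove: 9+6+11+16 = 42
Elm→Grove→Alder→Pine→Larch: 13+11+5+11 = 40
Elm→Grove→Alder→Larch→Pine: 13+11+6+11 = 41
Elm→Grove→Pine→Alder→Larch: 13+16+5+6 = 40
Elm→Grove→Pine→Larch→Alder: 13+16+11+6 = 46
Elm→Grove→Larch→Alder→Pine: 13+17+6+5 = 41
Elm→Grove→Larch→Pine→Alder: 13+17+11+5 = 46
Elm→Pine→Alder→Grove→Larch: 4+5+11+17 = 37
Elm→Pine→Alder→Larch→Grove: 4+5+6+17 = 32
… (10 more)
The minimum is 32.
One shortest path: Elm → Pine → Alder → Larch → Grove.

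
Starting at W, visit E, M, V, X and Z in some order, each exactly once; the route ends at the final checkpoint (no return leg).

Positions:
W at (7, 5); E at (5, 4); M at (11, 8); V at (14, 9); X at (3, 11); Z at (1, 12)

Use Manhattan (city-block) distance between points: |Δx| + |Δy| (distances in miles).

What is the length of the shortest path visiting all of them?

There are 5! = 120 possible orderings.
W - E - M - V - X - Z: 3+10+4+13+3 = 33
W - E - M - V - Z - X: 3+10+4+16+3 = 36
W - E - M - X - V - Z: 3+10+11+13+16 = 53
W - E - M - X - Z - V: 3+10+11+3+16 = 43
W - E - M - Z - V - X: 3+10+14+16+13 = 56
W - E - M - Z - X - V: 3+10+14+3+13 = 43
W - E - V - M - X - Z: 3+14+4+11+3 = 35
W - E - V - M - Z - X: 3+14+4+14+3 = 38
W - E - V - X - M - Z: 3+14+13+11+14 = 55
W - E - V - X - Z - M: 3+14+13+3+14 = 47
W - E - V - Z - M - X: 3+14+16+14+11 = 58
W - E - V - Z - X - M: 3+14+16+3+11 = 47
W - E - X - M - V - Z: 3+9+11+4+16 = 43
W - E - X - M - Z - V: 3+9+11+14+16 = 53
… (106 more)
The minimum is 33.
One shortest path: W → E → M → V → X → Z.

Minimum one-way distance = 33 miles.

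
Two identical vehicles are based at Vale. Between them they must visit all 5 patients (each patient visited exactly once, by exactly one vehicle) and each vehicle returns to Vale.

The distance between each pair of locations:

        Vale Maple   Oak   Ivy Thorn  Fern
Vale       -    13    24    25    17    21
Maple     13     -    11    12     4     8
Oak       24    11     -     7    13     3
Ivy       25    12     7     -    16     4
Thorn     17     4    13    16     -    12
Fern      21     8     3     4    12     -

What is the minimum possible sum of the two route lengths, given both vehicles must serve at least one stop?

Check every non-empty split of the stops between the two vehicles; for each half take its own optimal tour:
  {Maple} + {Oak, Ivy, Thorn, Fern}: 26 + 62 = 88
  {Oak} + {Maple, Ivy, Thorn, Fern}: 48 + 58 = 106
  {Maple, Oak} + {Ivy, Thorn, Fern}: 48 + 58 = 106
  {Ivy} + {Maple, Oak, Thorn, Fern}: 50 + 54 = 104
  {Maple, Ivy} + {Oak, Thorn, Fern}: 50 + 54 = 104
  {Oak, Ivy} + {Maple, Thorn, Fern}: 56 + 50 = 106
  … (15 splits in total)
Best: vehicle 1 Vale → Maple → Vale = 26; vehicle 2 Vale → Ivy → Fern → Oak → Thorn → Vale = 62; combined 88.

88 — the smallest possible combined total.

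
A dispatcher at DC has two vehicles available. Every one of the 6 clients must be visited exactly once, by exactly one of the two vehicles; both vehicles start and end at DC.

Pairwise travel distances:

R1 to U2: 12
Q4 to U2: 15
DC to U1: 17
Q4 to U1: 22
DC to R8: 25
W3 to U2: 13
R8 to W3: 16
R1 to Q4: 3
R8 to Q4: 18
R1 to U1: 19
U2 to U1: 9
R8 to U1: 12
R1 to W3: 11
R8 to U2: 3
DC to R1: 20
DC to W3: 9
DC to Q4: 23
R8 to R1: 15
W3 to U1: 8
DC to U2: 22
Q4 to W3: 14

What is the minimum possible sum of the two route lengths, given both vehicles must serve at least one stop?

Minimum combined distance: 88.

Try each way of splitting the stops between the two vehicles (each non-empty) and, for each split, find the best tour for each vehicle:
  {R8} + {R1, Q4, W3, U2, U1}: 50 + 64 = 114
  {R1} + {R8, Q4, W3, U2, U1}: 40 + 70 = 110
  {R8, R1} + {Q4, W3, U2, U1}: 60 + 64 = 124
  {Q4} + {R8, R1, W3, U2, U1}: 46 + 64 = 110
  {R8, Q4} + {R1, W3, U2, U1}: 66 + 58 = 124
  {R1, Q4} + {R8, W3, U2, U1}: 46 + 54 = 100
  … (31 splits in total)
  {W3} + {R8, R1, Q4, U2, U1}: 18 + 70 = 88  ← best
Best: vehicle 1 DC → W3 → DC = 18; vehicle 2 DC → R1 → Q4 → R8 → U2 → U1 → DC = 70; combined 88.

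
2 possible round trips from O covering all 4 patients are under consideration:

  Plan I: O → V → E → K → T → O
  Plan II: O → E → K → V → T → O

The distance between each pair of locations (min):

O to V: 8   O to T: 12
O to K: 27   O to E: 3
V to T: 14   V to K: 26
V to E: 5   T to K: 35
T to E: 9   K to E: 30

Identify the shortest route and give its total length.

Plan I: 8 + 5 + 30 + 35 + 12 = 90
Plan II: 3 + 30 + 26 + 14 + 12 = 85

Shortest is Plan II, total 85 min.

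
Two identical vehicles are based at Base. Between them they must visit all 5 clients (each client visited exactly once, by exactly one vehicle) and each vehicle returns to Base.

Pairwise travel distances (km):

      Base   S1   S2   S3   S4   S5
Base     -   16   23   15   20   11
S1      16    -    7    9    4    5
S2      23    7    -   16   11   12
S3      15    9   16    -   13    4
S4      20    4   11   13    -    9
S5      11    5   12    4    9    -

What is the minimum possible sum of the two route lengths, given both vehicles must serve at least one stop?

84 km — the smallest possible combined total.

Try each way of splitting the stops between the two vehicles (each non-empty) and, for each split, find the best tour for each vehicle:
  {S1} + {S2, S3, S4, S5}: 32 + 62 = 94
  {S2} + {S1, S3, S4, S5}: 46 + 48 = 94
  {S1, S2} + {S3, S4, S5}: 46 + 48 = 94
  {S3} + {S1, S2, S4, S5}: 30 + 54 = 84
  {S1, S3} + {S2, S4, S5}: 40 + 54 = 94
  {S2, S3} + {S1, S4, S5}: 54 + 40 = 94
  … (15 splits in total)
Best: vehicle 1 Base → S3 → Base = 30; vehicle 2 Base → S1 → S2 → S4 → S5 → Base = 54; combined 84.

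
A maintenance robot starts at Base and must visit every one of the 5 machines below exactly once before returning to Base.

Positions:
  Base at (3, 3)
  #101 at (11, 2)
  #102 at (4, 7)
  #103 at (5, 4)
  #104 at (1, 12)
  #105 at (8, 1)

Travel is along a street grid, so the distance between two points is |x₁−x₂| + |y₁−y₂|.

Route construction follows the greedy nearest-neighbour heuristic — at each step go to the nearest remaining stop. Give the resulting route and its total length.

Nearest-neighbour total = 46; route Base → #103 → #102 → #104 → #105 → #101 → Base.

From Base: distances to unvisited — #103=3, #102=5, #105=7, #101=9, #104=11. Nearest is #103 (3).
From #103: distances to unvisited — #102=4, #105=6, #101=8, #104=12. Nearest is #102 (4).
From #102: distances to unvisited — #104=8, #105=10, #101=12. Nearest is #104 (8).
From #104: distances to unvisited — #105=18, #101=20. Nearest is #105 (18).
From #105: distances to unvisited — #101=4. Nearest is #101 (4).
Return #101→Base: 9.
Total = 3 + 4 + 8 + 18 + 4 + 9 = 46.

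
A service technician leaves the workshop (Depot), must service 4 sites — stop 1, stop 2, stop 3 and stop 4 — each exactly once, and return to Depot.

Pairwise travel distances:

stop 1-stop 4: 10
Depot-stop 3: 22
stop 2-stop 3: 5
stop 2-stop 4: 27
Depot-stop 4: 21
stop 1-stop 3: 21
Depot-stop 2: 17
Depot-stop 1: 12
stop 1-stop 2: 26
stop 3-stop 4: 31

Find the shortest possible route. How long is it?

Shortest round trip = 74.

With 4 stops there are 4!/2 = 12 distinct round trips (a route and its reverse cost the same).
Depot-stop 1-stop 2-stop 3-stop 4-Depot: 12+26+5+31+21 = 95
Depot-stop 1-stop 2-stop 4-stop 3-Depot: 12+26+27+31+22 = 118
Depot-stop 1-stop 3-stop 2-stop 4-Depot: 12+21+5+27+21 = 86
Depot-stop 1-stop 3-stop 4-stop 2-Depot: 12+21+31+27+17 = 108
Depot-stop 1-stop 4-stop 2-stop 3-Depot: 12+10+27+5+22 = 76
Depot-stop 1-stop 4-stop 3-stop 2-Depot: 12+10+31+5+17 = 75
Depot-stop 2-stop 1-stop 3-stop 4-Depot: 17+26+21+31+21 = 116
Depot-stop 2-stop 1-stop 4-stop 3-Depot: 17+26+10+31+22 = 106
Depot-stop 2-stop 3-stop 1-stop 4-Depot: 17+5+21+10+21 = 74
Depot-stop 2-stop 4-stop 1-stop 3-Depot: 17+27+10+21+22 = 97
Depot-stop 3-stop 1-stop 2-stop 4-Depot: 22+21+26+27+21 = 117
Depot-stop 3-stop 2-stop 1-stop 4-Depot: 22+5+26+10+21 = 84
The minimum is 74.
One optimal route: Depot → stop 2 → stop 3 → stop 1 → stop 4 → Depot (or its reverse).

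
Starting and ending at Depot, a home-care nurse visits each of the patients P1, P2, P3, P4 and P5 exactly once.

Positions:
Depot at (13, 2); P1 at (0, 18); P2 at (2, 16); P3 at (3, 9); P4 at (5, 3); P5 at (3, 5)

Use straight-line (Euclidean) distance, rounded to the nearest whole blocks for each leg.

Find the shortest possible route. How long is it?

Depot-P1-P2-P3-P4-P5-Depot: 21+3+7+6+3+10 = 50
Depot-P1-P2-P3-P5-P4-Depot: 21+3+7+4+3+8 = 46
Depot-P1-P2-P4-P3-P5-Depot: 21+3+13+6+4+10 = 57
Depot-P1-P2-P4-P5-P3-Depot: 21+3+13+3+4+12 = 56
Depot-P1-P2-P5-P3-P4-Depot: 21+3+11+4+6+8 = 53
Depot-P1-P2-P5-P4-P3-Depot: 21+3+11+3+6+12 = 56
Depot-P1-P3-P2-P4-P5-Depot: 21+9+7+13+3+10 = 63
Depot-P1-P3-P2-P5-P4-Depot: 21+9+7+11+3+8 = 59
Depot-P1-P3-P4-P2-P5-Depot: 21+9+6+13+11+10 = 70
Depot-P1-P3-P4-P5-P2-Depot: 21+9+6+3+11+18 = 68
Depot-P1-P3-P5-P2-P4-Depot: 21+9+4+11+13+8 = 66
Depot-P1-P3-P5-P4-P2-Depot: 21+9+4+3+13+18 = 68
Depot-P1-P4-P2-P3-P5-Depot: 21+16+13+7+4+10 = 71
Depot-P1-P4-P2-P5-P3-Depot: 21+16+13+11+4+12 = 77
… (46 more)
Depot-P2-P1-P3-P5-P4-Depot: 18+3+9+4+3+8 = 45  ← best
The minimum is 45.
One optimal route: Depot → P2 → P1 → P3 → P5 → P4 → Depot (or its reverse).

Shortest round trip = 45 blocks.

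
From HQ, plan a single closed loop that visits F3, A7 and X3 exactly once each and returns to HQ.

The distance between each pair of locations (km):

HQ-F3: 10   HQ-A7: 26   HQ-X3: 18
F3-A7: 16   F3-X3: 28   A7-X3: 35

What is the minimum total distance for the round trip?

Shortest round trip = 79 km.

HQ → F3 → A7 → X3 → HQ: 10+16+35+18 = 79
HQ → F3 → X3 → A7 → HQ: 10+28+35+26 = 99
HQ → A7 → F3 → X3 → HQ: 26+16+28+18 = 88
The minimum is 79.
One optimal route: HQ → F3 → A7 → X3 → HQ (or its reverse).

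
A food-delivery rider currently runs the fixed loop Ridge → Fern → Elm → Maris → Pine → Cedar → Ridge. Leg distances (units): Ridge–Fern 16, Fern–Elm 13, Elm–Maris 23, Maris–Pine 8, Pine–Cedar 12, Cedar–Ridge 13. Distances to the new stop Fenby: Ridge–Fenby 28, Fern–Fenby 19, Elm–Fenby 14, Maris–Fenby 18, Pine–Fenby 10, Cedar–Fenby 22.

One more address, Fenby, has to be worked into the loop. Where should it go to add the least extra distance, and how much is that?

Insertion cost between consecutive stops i–j is d(i,Fenby) + d(Fenby,j) − d(i,j):
  between Ridge and Fern: 28 + 19 − 16 = 31
  between Fern and Elm: 19 + 14 − 13 = 20
  between Elm and Maris: 14 + 18 − 23 = 9
  between Maris and Pine: 18 + 10 − 8 = 20
  between Pine and Cedar: 10 + 22 − 12 = 20
  between Cedar and Ridge: 22 + 28 − 13 = 37
Cheapest insertion is between Elm and Maris, adding 9.
New total = 85 + 9 = 94.

Minimum extra distance: 9, inserting Fenby between Elm and Maris.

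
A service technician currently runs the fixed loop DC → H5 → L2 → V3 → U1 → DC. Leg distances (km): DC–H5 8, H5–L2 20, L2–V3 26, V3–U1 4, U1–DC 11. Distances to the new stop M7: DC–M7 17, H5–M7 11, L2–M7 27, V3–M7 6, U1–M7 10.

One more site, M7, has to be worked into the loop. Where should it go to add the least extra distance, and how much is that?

Insertion cost between consecutive stops i–j is d(i,M7) + d(M7,j) − d(i,j):
  between DC and H5: 17 + 11 − 8 = 20
  between H5 and L2: 11 + 27 − 20 = 18
  between L2 and V3: 27 + 6 − 26 = 7
  between V3 and U1: 6 + 10 − 4 = 12
  between U1 and DC: 10 + 17 − 11 = 16
Cheapest insertion is between L2 and V3, adding 7.
New total = 69 + 7 = 76.

+7 km — insert M7 between L2 and V3.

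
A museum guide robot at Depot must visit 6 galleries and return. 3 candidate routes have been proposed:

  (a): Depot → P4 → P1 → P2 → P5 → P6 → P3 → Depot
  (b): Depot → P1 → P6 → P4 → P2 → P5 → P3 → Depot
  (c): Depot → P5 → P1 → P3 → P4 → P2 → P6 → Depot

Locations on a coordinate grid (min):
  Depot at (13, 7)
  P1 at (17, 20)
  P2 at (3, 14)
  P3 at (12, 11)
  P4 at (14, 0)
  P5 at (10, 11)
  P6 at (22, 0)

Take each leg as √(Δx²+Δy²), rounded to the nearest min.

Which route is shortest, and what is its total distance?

(a): 7 + 20 + 15 + 8 + 16 + 15 + 4 = 85
(b): 14 + 21 + 8 + 18 + 8 + 2 + 4 = 75
(c): 5 + 11 + 10 + 11 + 18 + 24 + 11 = 90

75 min — (b) is the shortest.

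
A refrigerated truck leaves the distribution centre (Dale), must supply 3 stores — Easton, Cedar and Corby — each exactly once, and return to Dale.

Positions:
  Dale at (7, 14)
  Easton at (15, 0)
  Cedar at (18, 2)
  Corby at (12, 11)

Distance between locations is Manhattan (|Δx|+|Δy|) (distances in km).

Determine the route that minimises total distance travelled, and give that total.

There are 3 distinct closed tours to check (reversals are equivalent).
Dale-Easton-Cedar-Corby-Dale: 22+5+15+8 = 50
Dale-Easton-Corby-Cedar-Dale: 22+14+15+23 = 74
Dale-Cedar-Easton-Corby-Dale: 23+5+14+8 = 50
The minimum is 50.
One optimal route: Dale → Easton → Cedar → Corby → Dale (or its reverse).

Shortest round trip = 50 km.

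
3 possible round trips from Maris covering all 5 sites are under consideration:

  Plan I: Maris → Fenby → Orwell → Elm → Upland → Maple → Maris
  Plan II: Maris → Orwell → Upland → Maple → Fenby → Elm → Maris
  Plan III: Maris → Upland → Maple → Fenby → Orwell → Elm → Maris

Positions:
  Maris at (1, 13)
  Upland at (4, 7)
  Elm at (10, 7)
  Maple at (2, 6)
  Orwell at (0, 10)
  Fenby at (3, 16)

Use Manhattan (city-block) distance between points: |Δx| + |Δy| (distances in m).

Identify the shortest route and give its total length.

Shortest is Plan I, total 44 m.

Plan I: 5 + 9 + 13 + 6 + 3 + 8 = 44
Plan II: 4 + 7 + 3 + 11 + 16 + 15 = 56
Plan III: 9 + 3 + 11 + 9 + 13 + 15 = 60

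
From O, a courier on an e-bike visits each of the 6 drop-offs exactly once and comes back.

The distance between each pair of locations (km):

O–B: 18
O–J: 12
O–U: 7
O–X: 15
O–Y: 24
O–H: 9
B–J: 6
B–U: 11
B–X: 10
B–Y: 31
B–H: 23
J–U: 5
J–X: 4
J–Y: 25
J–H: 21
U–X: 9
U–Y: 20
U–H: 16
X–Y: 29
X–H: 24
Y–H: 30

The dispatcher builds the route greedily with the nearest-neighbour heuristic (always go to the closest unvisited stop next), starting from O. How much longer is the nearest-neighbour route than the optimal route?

O: U=7, H=9, J=12, X=15, B=18, Y=24 ⇒ U
U: J=5, X=9, B=11, H=16, Y=20 ⇒ J
J: X=4, B=6, H=21, Y=25 ⇒ X
X: B=10, H=24, Y=29 ⇒ B
B: H=23, Y=31 ⇒ H
H: Y=30 ⇒ Y
NN route O → U → J → X → B → H → Y → O costs 103.
Optimal: O → X → B → J → U → Y → H → O costs 95 (by enumerating all 360 distinct tours).
Excess = 103 − 95 = 8.

The nearest-neighbour route is 8 km longer than optimal.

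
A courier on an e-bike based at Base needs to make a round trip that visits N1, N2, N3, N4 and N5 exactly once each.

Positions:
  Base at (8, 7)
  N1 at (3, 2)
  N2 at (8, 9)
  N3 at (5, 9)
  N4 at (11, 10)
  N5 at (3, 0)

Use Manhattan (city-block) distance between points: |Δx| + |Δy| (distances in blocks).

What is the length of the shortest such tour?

36 blocks — the shortest possible round trip.

There are 60 distinct closed tours to check (reversals are equivalent).
Base → N1 → N2 → N3 → N4 → N5 → Base: 10+12+3+7+18+12 = 62
Base → N1 → N2 → N3 → N5 → N4 → Base: 10+12+3+11+18+6 = 60
Base → N1 → N2 → N4 → N3 → N5 → Base: 10+12+4+7+11+12 = 56
Base → N1 → N2 → N4 → N5 → N3 → Base: 10+12+4+18+11+5 = 60
Base → N1 → N2 → N5 → N3 → N4 → Base: 10+12+14+11+7+6 = 60
Base → N1 → N2 → N5 → N4 → N3 → Base: 10+12+14+18+7+5 = 66
Base → N1 → N3 → N2 → N4 → N5 → Base: 10+9+3+4+18+12 = 56
Base → N1 → N3 → N2 → N5 → N4 → Base: 10+9+3+14+18+6 = 60
Base → N1 → N3 → N4 → N2 → N5 → Base: 10+9+7+4+14+12 = 56
Base → N1 → N3 → N4 → N5 → N2 → Base: 10+9+7+18+14+2 = 60
Base → N1 → N3 → N5 → N2 → N4 → Base: 10+9+11+14+4+6 = 54
Base → N1 → N3 → N5 → N4 → N2 → Base: 10+9+11+18+4+2 = 54
Base → N1 → N4 → N2 → N3 → N5 → Base: 10+16+4+3+11+12 = 56
Base → N1 → N4 → N2 → N5 → N3 → Base: 10+16+4+14+11+5 = 60
… (46 more)
Base → N1 → N5 → N3 → N2 → N4 → Base: 10+2+11+3+4+6 = 36  ← best
The minimum is 36.
One optimal route: Base → N1 → N5 → N3 → N2 → N4 → Base (or its reverse).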